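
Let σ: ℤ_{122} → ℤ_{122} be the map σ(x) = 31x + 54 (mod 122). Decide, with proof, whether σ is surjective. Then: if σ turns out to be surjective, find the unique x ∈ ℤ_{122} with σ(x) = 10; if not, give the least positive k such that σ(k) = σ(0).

Since gcd(31, 122) = 1, 31 is invertible modulo 122. Euclid's algorithm: 122 = 3·31 + 29, 31 = 1·29 + 2, 29 = 14·2 + 1; back-substituting gives 1 = 63·31 − 16·122, so 31⁻¹ ≡ 63 (mod 122).
Then y ↦ 63(y − 54) is a two-sided inverse to σ, so every y ∈ ℤ_{122} has a preimage.
Therefore σ is surjective.
Since σ is surjective, we find σ⁻¹(10): we need 31x ≡ 10 − 54 ≡ 78 (mod 122). Using 31⁻¹ = 63: x ≡ 63·78 = 4914 = 40·122 + 34, so x = 34.
Check: σ(34) = 31·34 + 54 = 1108 = 9·122 + 10 ≡ 10 (mod 122).

34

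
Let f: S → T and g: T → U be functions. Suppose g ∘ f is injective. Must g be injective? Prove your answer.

No. Take S = {0, 1}, T = {0, 1, 2, 3, 4}, U = {0, 1, 2, 3, 4}, f(a) = a for each a ∈ S, and g(b) = 3 if b ∈ {3, 4} else g(b) = b.
Then g ∘ f = f is injective (S ⊂ T and f is the inclusion), but g(3) = g(4) = 3 with 3 ≠ 4, so g is not injective.

not injective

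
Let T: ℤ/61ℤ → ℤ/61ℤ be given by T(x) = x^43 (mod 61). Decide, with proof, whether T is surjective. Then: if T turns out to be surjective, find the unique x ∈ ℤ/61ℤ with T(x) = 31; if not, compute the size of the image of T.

51

Since 61 is prime, the nonzero elements of ℤ/61ℤ form a cyclic group of order 60.
As gcd(43, 60) = 1, raising to the 43rd power is a bijection on this group: if u^43 ≡ v^43 then (uv^{−1})^43 = 1, and the only element of order dividing gcd(43, 60) = 1 is 1, so u = v.
With T(0) = 0 this makes T injective on all of ℤ/61ℤ, hence bijective (finite equal-size domain and codomain). In particular T is surjective.
Since T is surjective, we find the preimage of 31. The inverse of x ↦ x^43 on (ℤ/61ℤ)^× is x ↦ x^7, because 43·7 = 301 = 5·60 + 1 ≡ 1 (mod 60) and x^{60} = 1 for x ≠ 0 (Fermat). So T⁻¹(31) = 31^7 mod 61.
Repeated squaring mod 61: 31^1 ≡ 31, 31^2 ≡ 31² = 961 ≡ 46, 31^4 ≡ 46² = 2116 ≡ 42. Since 7 = 4 + 2 + 1, 31^7 ≡ 42·46·31: 42·46 = 1932 ≡ 41, then 41·31 = 1271 ≡ 51. So 31^7 ≡ 51 (mod 61).
Hence T⁻¹(31) = 51.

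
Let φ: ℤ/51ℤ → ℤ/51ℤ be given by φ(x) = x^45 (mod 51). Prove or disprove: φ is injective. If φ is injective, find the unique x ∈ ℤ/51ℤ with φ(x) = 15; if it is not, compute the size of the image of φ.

36

Computing x^45 mod 51 for each x (by repeated squaring, reducing mod 51 at every step), the values φ(0), φ(1), …, φ(50) are: 0, 1, 32, 12, 4, 20, 27, 40, 26, 42, 28, 41, 48, 13, 5, 36, 16, 17, 18, 49, 29, 21, 37, 44, 6, 43, 8, 45, 7, 14, 30, 22, 2, 33, 34, 35, 15, 46, 38, 3, 10, 23, 9, 25, 11, 24, 31, 47, 39, 19, 50.
Every element of ℤ/51ℤ appears exactly once in this list, so φ is a bijection, and in particular injective.
Since φ is injective, we read off the preimage of 15 from the same table: φ(36) = 15, so φ⁻¹(15) = 36.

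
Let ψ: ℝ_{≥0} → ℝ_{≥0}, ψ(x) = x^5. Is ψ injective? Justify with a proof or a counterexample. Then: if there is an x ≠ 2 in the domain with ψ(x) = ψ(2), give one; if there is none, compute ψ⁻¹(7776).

On ℝ_{≥0}, x ↦ x^5 is strictly increasing, so ψ(x_1) = ψ(x_2) forces x_1 = x_2. Therefore ψ is injective.
Since x ↦ x^5 is strictly increasing on ℝ_{≥0}, it is injective there, so no x ≠ 2 in the domain has ψ(x) = ψ(2). We therefore compute ψ⁻¹(7776) = 7776^{1/5} = 6 (indeed 6^5 = 7776).

6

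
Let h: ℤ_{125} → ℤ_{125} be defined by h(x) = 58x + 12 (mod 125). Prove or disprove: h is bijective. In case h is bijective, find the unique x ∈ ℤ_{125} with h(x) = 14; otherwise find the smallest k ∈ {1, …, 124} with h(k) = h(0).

Suppose h(x_1) = h(x_2) in ℤ_{125}. Then 58x_1 + 12 ≡ 58x_2 + 12 (mod 125), thus 58(x_1 − x_2) ≡ 0 (mod 125).
Since gcd(58, 125) = 1, 58 is invertible modulo 125, hence x_1 − x_2 ≡ 0 (mod 125), i.e. x_1 = x_2.
We now compute 58⁻¹ mod 125 explicitly. Euclid's algorithm: 125 = 2·58 + 9, 58 = 6·9 + 4, 9 = 2·4 + 1; back-substituting gives 1 = 97·58 − 45·125, so 58⁻¹ ≡ 97 (mod 125).
For any y ∈ ℤ_{125}, x = 97(y − 12) mod 125 satisfies h(x) = 58·97(y − 12) + 12 ≡ y (since 58·97 ≡ 1 mod 125). So every y has a preimage.
Therefore h is bijective.
Since h is bijective, we find h⁻¹(14): we need 58x ≡ 14 − 12 ≡ 2 (mod 125). Using 58⁻¹ = 97: x ≡ 97·2 = 194 = 1·125 + 69, so x = 69.
Check: h(69) = 58·69 + 12 = 4014 = 32·125 + 14 ≡ 14 (mod 125).

69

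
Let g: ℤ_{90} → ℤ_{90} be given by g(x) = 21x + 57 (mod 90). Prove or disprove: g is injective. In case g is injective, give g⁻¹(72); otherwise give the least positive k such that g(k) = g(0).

30

We have gcd(21, 90) = 3 > 1. Taking a = 0 and b = 30: g(0) = 57 and g(30) = 21·30 + 57 = 687 ≡ 57 (mod 90).
So g(0) = g(30) while 0 ≠ 30, thus g is not injective.
Since g is not injective, we find the least positive k with g(k) = g(0): this means 21k ≡ 0 (mod 90), i.e. 90 ∣ 21k. Since gcd(21, 90) = 3, dividing through by 3 this holds exactly when 30 ∣ 7k, and as gcd(7, 30) = 1, exactly when 30 ∣ k.
The smallest positive such k is 30.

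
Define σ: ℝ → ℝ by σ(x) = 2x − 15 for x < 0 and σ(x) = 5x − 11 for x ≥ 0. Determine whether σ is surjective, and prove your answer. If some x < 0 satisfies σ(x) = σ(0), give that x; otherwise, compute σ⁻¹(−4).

Both pieces are strictly increasing (slopes 2 and 5), so each is injective on its own interval.
The left piece maps (−∞, 0) onto (−∞, −15); the right piece maps [0, ∞) onto [−11, ∞).
The union (−∞, −15) ∪ [−11, ∞) omits the interval between −15 and −11; in particular −15 has no preimage. So σ is not surjective.
Because the two images are disjoint, no x < 0 has σ(x) = σ(0), so we compute σ⁻¹(−4): −4 lies in [−11, ∞), so solve 5x − 11 = −4: x = (−4 + 11)/5 = 7/5.

7/5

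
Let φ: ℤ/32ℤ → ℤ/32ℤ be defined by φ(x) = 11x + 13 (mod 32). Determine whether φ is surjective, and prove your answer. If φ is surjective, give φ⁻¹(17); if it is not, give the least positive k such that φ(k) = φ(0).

Recall that φ is surjective if every y in the codomain equals φ(x) for some x in the domain.
Since gcd(11, 32) = 1, 11 is invertible modulo 32. Euclid's algorithm: 32 = 2·11 + 10, 11 = 1·10 + 1; back-substituting gives 1 = 3·11 − 1·32, so 11⁻¹ ≡ 3 (mod 32).
Then y ↦ 3(y − 13) is a two-sided inverse to φ, so every y ∈ ℤ/32ℤ has a preimage.
So φ is surjective.
Since φ is surjective, we compute φ⁻¹(17): solve 11x + 13 ≡ 17 (mod 32), i.e. 11x ≡ 4 (mod 32).
Multiplying by 11⁻¹ = 3 gives x ≡ 3·4 = 12 ≡ 12 (mod 32).
Check: φ(12) = 11·12 + 13 = 145 = 4·32 + 17 ≡ 17 (mod 32).

12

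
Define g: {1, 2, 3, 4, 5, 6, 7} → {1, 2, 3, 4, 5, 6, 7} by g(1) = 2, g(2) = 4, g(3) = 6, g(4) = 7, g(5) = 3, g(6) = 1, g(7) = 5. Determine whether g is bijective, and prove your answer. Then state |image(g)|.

The values 2, 4, 6, 7, 3, 1, 5 are a permutation of {1, 2, 3, 4, 5, 6, 7}: each element appears exactly once.
So g is injective and surjective, hence bijective.
The image of g is {1, 2, 3, 4, 5, 6, 7}, which has 7 elements.

7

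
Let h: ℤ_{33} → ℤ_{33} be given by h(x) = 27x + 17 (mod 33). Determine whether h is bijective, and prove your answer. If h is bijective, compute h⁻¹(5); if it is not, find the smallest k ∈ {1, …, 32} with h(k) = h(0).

By definition, h is injective if h(x_1) = h(x_2) implies x_1 = x_2.
We have gcd(27, 33) = 3 > 1. Taking x_1 = 0 and x_2 = 11: h(0) = 17 and h(11) = 27·11 + 17 = 314 ≡ 17 (mod 33).
So h(0) = h(11) while 0 ≠ 11, thus h is not injective, hence not bijective.
Since h is not bijective, we find the least positive k with h(k) = h(0): this means 27k ≡ 0 (mod 33), i.e. 33 ∣ 27k. Since gcd(27, 33) = 3, dividing through by 3 this holds exactly when 11 ∣ 9k, and as gcd(9, 11) = 1, exactly when 11 ∣ k.
The smallest positive such k is 11.

11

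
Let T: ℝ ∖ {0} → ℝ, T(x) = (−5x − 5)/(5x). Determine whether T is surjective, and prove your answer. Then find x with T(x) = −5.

If T(x) = −1, cross-multiplying gives 5(−5x − 5) = −5(5x), which simplifies to −25 = 0 — false.  So −1 has no preimage and T is not surjective.
Solving T(x) = −5: cross-multiplying gives −5x − 5 = −5(5x), which rearranges to 20x = 5, so x = 1/4.

1/4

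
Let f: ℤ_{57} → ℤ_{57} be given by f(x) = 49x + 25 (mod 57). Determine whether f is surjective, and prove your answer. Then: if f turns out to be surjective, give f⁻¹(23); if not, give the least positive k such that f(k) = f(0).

Since gcd(49, 57) = 1, 49 is invertible modulo 57. Euclid's algorithm: 57 = 1·49 + 8, 49 = 6·8 + 1; back-substituting gives 1 = 7·49 − 6·57, so 49⁻¹ ≡ 7 (mod 57).
For any y ∈ ℤ_{57}, x = 7(y − 25) mod 57 satisfies f(x) = 49·7(y − 25) + 25 ≡ y (since 49·7 ≡ 1 mod 57). So every y has a preimage.
So f is surjective.
Since f is surjective, we compute f⁻¹(23): solve 49x + 25 ≡ 23 (mod 57), i.e. 49x ≡ 55 (mod 57).
Multiplying by 49⁻¹ = 7 gives x ≡ 7·55 = 385 = 6·57 + 43 ≡ 43 (mod 57).
Check: f(43) = 49·43 + 25 = 2132 = 37·57 + 23 ≡ 23 (mod 57).

43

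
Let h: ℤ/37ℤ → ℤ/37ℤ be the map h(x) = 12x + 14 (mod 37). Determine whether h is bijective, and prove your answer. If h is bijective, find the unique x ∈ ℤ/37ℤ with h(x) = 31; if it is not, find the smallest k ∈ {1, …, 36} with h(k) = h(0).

23

If h(u) = h(v), then 12u ≡ 12v (mod 37). Because gcd(12, 37) = 1, we may cancel 12 to get u ≡ v (mod 37).
We now compute 12⁻¹ mod 37 explicitly. Euclid's algorithm: 37 = 3·12 + 1; back-substituting gives 1 = 34·12 − 11·37, so 12⁻¹ ≡ 34 (mod 37).
For any y ∈ ℤ/37ℤ, x = 34(y − 14) mod 37 satisfies h(x) = 12·34(y − 14) + 14 ≡ y (since 12·34 ≡ 1 mod 37). So every y has a preimage.
Therefore h is bijective.
Since h is bijective, we compute h⁻¹(31): solve 12x + 14 ≡ 31 (mod 37), i.e. 12x ≡ 17 (mod 37).
Multiplying by 12⁻¹ = 34 gives x ≡ 34·17 = 578 = 15·37 + 23 ≡ 23 (mod 37).
Check: h(23) = 12·23 + 14 = 290 = 7·37 + 31 ≡ 31 (mod 37).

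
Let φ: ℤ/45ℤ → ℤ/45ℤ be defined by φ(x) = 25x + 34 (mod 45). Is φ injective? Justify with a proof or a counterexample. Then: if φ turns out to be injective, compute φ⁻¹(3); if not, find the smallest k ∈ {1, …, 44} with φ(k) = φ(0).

9

We have gcd(25, 45) = 5 > 1. Taking a = 0 and b = 9: φ(0) = 34 and φ(9) = 25·9 + 34 = 259 ≡ 34 (mod 45).
So φ(0) = φ(9) while 0 ≠ 9, hence φ is not injective.
Since φ is not injective, we find the least positive k with φ(k) = φ(0): this means 25k ≡ 0 (mod 45), i.e. 45 ∣ 25k. Since gcd(25, 45) = 5, dividing through by 5 this holds exactly when 9 ∣ 5k, and as gcd(5, 9) = 1, exactly when 9 ∣ k.
The smallest positive such k is 9.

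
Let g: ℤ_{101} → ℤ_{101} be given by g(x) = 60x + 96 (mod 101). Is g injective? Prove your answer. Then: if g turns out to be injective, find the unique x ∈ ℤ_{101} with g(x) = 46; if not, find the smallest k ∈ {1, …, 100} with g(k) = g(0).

16

Suppose g(s) = g(t) in ℤ_{101}. Then 60s + 96 ≡ 60t + 96 (mod 101), therefore 60(s − t) ≡ 0 (mod 101).
Since gcd(60, 101) = 1, 60 is invertible modulo 101, hence s − t ≡ 0 (mod 101), i.e. s = t.
So g is injective.
We now compute 60⁻¹ mod 101 explicitly. Euclid's algorithm: 101 = 1·60 + 41, 60 = 1·41 + 19, 41 = 2·19 + 3, 19 = 6·3 + 1; back-substituting gives 1 = 32·60 − 19·101, so 60⁻¹ ≡ 32 (mod 101).
Since g is injective, we compute g⁻¹(46): solve 60x + 96 ≡ 46 (mod 101), i.e. 60x ≡ 51 (mod 101).
Multiplying by 60⁻¹ = 32 gives x ≡ 32·51 = 1632 = 16·101 + 16 ≡ 16 (mod 101).
Check: g(16) = 60·16 + 96 = 1056 = 10·101 + 46 ≡ 46 (mod 101).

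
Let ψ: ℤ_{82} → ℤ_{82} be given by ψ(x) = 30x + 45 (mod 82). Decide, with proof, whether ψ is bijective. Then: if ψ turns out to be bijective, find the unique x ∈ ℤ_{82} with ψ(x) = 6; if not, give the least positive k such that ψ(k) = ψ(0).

Recall: injectivity means: for all u, v in the domain, ψ(u) = ψ(v) implies u = v.
We have gcd(30, 82) = 2 > 1. Taking u = 0 and v = 41: ψ(0) = 45 and ψ(41) = 30·41 + 45 = 1275 ≡ 45 (mod 82).
So ψ(0) = ψ(41) while 0 ≠ 41, therefore ψ is not injective, hence not bijective.
Since ψ is not bijective, we find the least positive k with ψ(k) = ψ(0): this means 30k ≡ 0 (mod 82), i.e. 82 ∣ 30k. Since gcd(30, 82) = 2, dividing through by 2 this holds exactly when 41 ∣ 15k, and as gcd(15, 41) = 1, exactly when 41 ∣ k.
The smallest positive such k is 41.

41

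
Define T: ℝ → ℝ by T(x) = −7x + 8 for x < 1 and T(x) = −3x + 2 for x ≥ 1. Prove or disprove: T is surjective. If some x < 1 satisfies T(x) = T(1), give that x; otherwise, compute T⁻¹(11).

Both pieces are strictly decreasing (slopes −7 and −3), so each is injective on its own interval.
The left piece maps (−∞, 1) onto (1, ∞); the right piece maps [1, ∞) onto (−∞, −1].
The union (1, ∞) ∪ (−∞, −1] omits the interval between 1 and −1; in particular 1 has no preimage. So T is not surjective.
Because the two images are disjoint, no x < 1 has T(x) = T(1), so we compute T⁻¹(11): 11 lies in (1, ∞), so solve −7x + 8 = 11: x = (11 − 8)/(−7) = −3/7.

-3/7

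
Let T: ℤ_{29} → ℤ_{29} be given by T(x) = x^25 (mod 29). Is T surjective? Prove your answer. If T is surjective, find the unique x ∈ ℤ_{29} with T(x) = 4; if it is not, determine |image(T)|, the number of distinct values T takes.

13

Since 29 is prime, the nonzero elements of ℤ_{29} form a cyclic group of order 28.
As gcd(25, 28) = 1, raising to the 25th power is a bijection on this group: if s^25 ≡ t^25 then (st^{−1})^25 = 1, and the only element of order dividing gcd(25, 28) = 1 is 1, so s = t.
With T(0) = 0 this makes T injective on all of ℤ_{29}, hence bijective (finite equal-size domain and codomain). In particular T is surjective.
Since T is surjective, we find the preimage of 4. The inverse of x ↦ x^25 on (ℤ_{29})^× is x ↦ x^9, because 25·9 = 225 = 8·28 + 1 ≡ 1 (mod 28) and x^{28} = 1 for x ≠ 0 (Fermat). So T⁻¹(4) = 4^9 mod 29.
Repeated squaring mod 29: 4^1 ≡ 4, 4^2 ≡ 4² = 16, 4^4 ≡ 16² = 256 ≡ 24, 4^8 ≡ 24² = 576 ≡ 25. Since 9 = 8 + 1, 4^9 ≡ 25·4: 25·4 = 100 ≡ 13. So 4^9 ≡ 13 (mod 29).
Hence T⁻¹(4) = 13.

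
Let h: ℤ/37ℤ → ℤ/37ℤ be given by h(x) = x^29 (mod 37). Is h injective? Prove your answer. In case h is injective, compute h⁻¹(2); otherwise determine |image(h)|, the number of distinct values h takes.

Since 37 is prime, the nonzero elements of ℤ/37ℤ form a cyclic group of order 36.
As gcd(29, 36) = 1, raising to the 29th power is a bijection on this group: if s^29 ≡ t^29 then (st^{−1})^29 = 1, and the only element of order dividing gcd(29, 36) = 1 is 1, so s = t.
With h(0) = 0 this makes h injective on all of ℤ/37ℤ, hence bijective (finite equal-size domain and codomain). In particular h is injective.
Since h is injective, we find the preimage of 2. The inverse of x ↦ x^29 on (ℤ/37ℤ)^× is x ↦ x^5, because 29·5 = 145 = 4·36 + 1 ≡ 1 (mod 36) and x^{36} = 1 for x ≠ 0 (Fermat). So h⁻¹(2) = 2^5 mod 37.
Repeated squaring mod 37: 2^1 ≡ 2, 2^2 ≡ 2² = 4, 2^4 ≡ 4² = 16. Since 5 = 4 + 1, 2^5 ≡ 16·2: 16·2 = 32. So 2^5 ≡ 32 (mod 37).
Hence h⁻¹(2) = 32.

32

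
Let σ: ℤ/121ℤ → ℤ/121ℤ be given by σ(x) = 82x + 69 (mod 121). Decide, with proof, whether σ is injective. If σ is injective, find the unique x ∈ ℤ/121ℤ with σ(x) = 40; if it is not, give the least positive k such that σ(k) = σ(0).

69

If σ(u) = σ(v), then 82u ≡ 82v (mod 121). Because gcd(82, 121) = 1, we may cancel 82 to get u ≡ v (mod 121).
Therefore σ is injective.
We now compute 82⁻¹ mod 121 explicitly. Euclid's algorithm: 121 = 1·82 + 39, 82 = 2·39 + 4, 39 = 9·4 + 3, 4 = 1·3 + 1; back-substituting gives 1 = 31·82 − 21·121, so 82⁻¹ ≡ 31 (mod 121).
Since σ is injective, we compute σ⁻¹(40): solve 82x + 69 ≡ 40 (mod 121), i.e. 82x ≡ 92 (mod 121).
Multiplying by 82⁻¹ = 31 gives x ≡ 31·92 = 2852 = 23·121 + 69 ≡ 69 (mod 121).
Check: σ(69) = 82·69 + 69 = 5727 = 47·121 + 40 ≡ 40 (mod 121).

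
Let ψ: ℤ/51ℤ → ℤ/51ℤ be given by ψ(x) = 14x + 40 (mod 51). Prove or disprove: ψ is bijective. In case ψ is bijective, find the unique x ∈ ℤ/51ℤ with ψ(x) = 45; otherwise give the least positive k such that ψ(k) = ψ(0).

Recall: ψ is injective when ψ(s) = ψ(t) forces s = t.
Suppose ψ(s) = ψ(t) in ℤ/51ℤ. Then 14s + 40 ≡ 14t + 40 (mod 51), thus 14(s − t) ≡ 0 (mod 51).
Since gcd(14, 51) = 1, 14 is invertible modulo 51, therefore s − t ≡ 0 (mod 51), i.e. s = t.
We now compute 14⁻¹ mod 51 explicitly. Euclid's algorithm: 51 = 3·14 + 9, 14 = 1·9 + 5, 9 = 1·5 + 4, 5 = 1·4 + 1; back-substituting gives 1 = 11·14 − 3·51, so 14⁻¹ ≡ 11 (mod 51).
For any y ∈ ℤ/51ℤ, x = 11(y − 40) mod 51 satisfies ψ(x) = 14·11(y − 40) + 40 ≡ y (since 14·11 ≡ 1 mod 51). So every y has a preimage.
So ψ is bijective.
Since ψ is bijective, we compute ψ⁻¹(45): solve 14x + 40 ≡ 45 (mod 51), i.e. 14x ≡ 5 (mod 51).
Multiplying by 14⁻¹ = 11 gives x ≡ 11·5 = 55 = 1·51 + 4 ≡ 4 (mod 51).
Check: ψ(4) = 14·4 + 40 = 96 = 1·51 + 45 ≡ 45 (mod 51).

4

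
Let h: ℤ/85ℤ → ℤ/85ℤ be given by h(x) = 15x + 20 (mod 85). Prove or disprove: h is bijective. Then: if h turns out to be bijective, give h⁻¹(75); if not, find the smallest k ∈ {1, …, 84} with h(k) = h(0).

17

Recall that injectivity means: for all x_1, x_2 in the domain, h(x_1) = h(x_2) implies x_1 = x_2.
We have gcd(15, 85) = 5 > 1. Taking x_1 = 0 and x_2 = 17: h(0) = 20 and h(17) = 15·17 + 20 = 275 ≡ 20 (mod 85).
So h(0) = h(17) while 0 ≠ 17, therefore h is not injective, hence not bijective.
Since h is not bijective, we find the least positive k with h(k) = h(0): this means 15k ≡ 0 (mod 85), i.e. 85 ∣ 15k. Since gcd(15, 85) = 5, dividing through by 5 this holds exactly when 17 ∣ 3k, and as gcd(3, 17) = 1, exactly when 17 ∣ k.
The smallest positive such k is 17.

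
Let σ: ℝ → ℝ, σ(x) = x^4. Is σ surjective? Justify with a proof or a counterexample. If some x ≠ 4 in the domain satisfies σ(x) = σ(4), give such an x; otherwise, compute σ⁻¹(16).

-4

Since 4 is even, x^4 ≥ 0 for all x ∈ ℝ, so −1 ∈ ℝ has no preimage. Thus σ is not surjective.
For the follow-up, such an x exists: taking x = −4 ∈ ℝ gives σ(−4) = 256 = σ(4) with −4 ≠ 4.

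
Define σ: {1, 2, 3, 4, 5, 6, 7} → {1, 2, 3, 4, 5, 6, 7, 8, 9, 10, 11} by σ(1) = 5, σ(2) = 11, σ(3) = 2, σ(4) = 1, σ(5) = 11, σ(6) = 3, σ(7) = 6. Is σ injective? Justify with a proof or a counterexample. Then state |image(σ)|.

6

σ(2) = 11 = σ(5) with 2 ≠ 5, so σ is not injective.
The image of σ is {1, 2, 3, 5, 6, 11}, which has 6 elements.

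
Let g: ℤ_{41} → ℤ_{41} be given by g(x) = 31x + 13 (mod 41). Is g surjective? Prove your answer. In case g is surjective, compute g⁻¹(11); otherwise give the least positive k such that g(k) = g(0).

Since gcd(31, 41) = 1, 31 is invertible modulo 41. Euclid's algorithm: 41 = 1·31 + 10, 31 = 3·10 + 1; back-substituting gives 1 = 4·31 − 3·41, so 31⁻¹ ≡ 4 (mod 41).
Then y ↦ 4(y − 13) is a two-sided inverse to g, so every y ∈ ℤ_{41} has a preimage.
Hence g is surjective.
Since g is surjective, we compute g⁻¹(11): solve 31x + 13 ≡ 11 (mod 41), i.e. 31x ≡ 39 (mod 41).
Multiplying by 31⁻¹ = 4 gives x ≡ 4·39 = 156 = 3·41 + 33 ≡ 33 (mod 41).
Check: g(33) = 31·33 + 13 = 1036 = 25·41 + 11 ≡ 11 (mod 41).

33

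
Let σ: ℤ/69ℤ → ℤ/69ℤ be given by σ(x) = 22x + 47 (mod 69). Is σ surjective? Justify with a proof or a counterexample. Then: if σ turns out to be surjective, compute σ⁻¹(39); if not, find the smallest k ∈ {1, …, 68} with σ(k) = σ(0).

Since gcd(22, 69) = 1, 22 is invertible modulo 69. Euclid's algorithm: 69 = 3·22 + 3, 22 = 7·3 + 1; back-substituting gives 1 = 22·22 − 7·69, so 22⁻¹ ≡ 22 (mod 69).
For any y ∈ ℤ/69ℤ, x = 22(y − 47) mod 69 satisfies σ(x) = 22·22(y − 47) + 47 ≡ y (since 22·22 ≡ 1 mod 69). So every y has a preimage.
Therefore σ is surjective.
Since σ is surjective, we compute σ⁻¹(39): solve 22x + 47 ≡ 39 (mod 69), i.e. 22x ≡ 61 (mod 69).
Multiplying by 22⁻¹ = 22 gives x ≡ 22·61 = 1342 = 19·69 + 31 ≡ 31 (mod 69).
Check: σ(31) = 22·31 + 47 = 729 = 10·69 + 39 ≡ 39 (mod 69).

31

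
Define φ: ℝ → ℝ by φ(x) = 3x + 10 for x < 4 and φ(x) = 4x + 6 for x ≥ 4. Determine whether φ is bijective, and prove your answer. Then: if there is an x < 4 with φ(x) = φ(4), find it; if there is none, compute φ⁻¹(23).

17/4

Both pieces are strictly increasing (slopes 3 and 4), so each is injective on its own interval.
The left piece maps (−∞, 4) onto (−∞, 22); the right piece maps [4, ∞) onto [22, ∞).
Since 22 = 22, the images partition ℝ: φ is injective and surjective, hence bijective.
Because the two images are disjoint, no x < 4 has φ(x) = φ(4), so we compute φ⁻¹(23): 23 lies in [22, ∞), so solve 4x + 6 = 23: x = (23 − 6)/4 = 17/4.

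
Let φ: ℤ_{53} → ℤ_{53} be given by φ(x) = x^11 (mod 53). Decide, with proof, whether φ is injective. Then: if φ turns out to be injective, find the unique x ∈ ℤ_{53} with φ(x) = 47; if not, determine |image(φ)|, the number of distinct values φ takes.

16

Since 53 is prime, the nonzero elements of ℤ_{53} form a cyclic group of order 52.
As gcd(11, 52) = 1, raising to the 11th power is a bijection on this group: if a^11 ≡ b^11 then (ab^{−1})^11 = 1, and the only element of order dividing gcd(11, 52) = 1 is 1, so a = b.
With φ(0) = 0 this makes φ injective on all of ℤ_{53}, hence bijective (finite equal-size domain and codomain). In particular φ is injective.
Since φ is injective, we find the preimage of 47. The inverse of x ↦ x^11 on (ℤ_{53})^× is x ↦ x^19, because 11·19 = 209 = 4·52 + 1 ≡ 1 (mod 52) and x^{52} = 1 for x ≠ 0 (Fermat). So φ⁻¹(47) = 47^19 mod 53.
Repeated squaring mod 53: 47^1 ≡ 47, 47^2 ≡ 47² = 2209 ≡ 36, 47^4 ≡ 36² = 1296 ≡ 24, 47^8 ≡ 24² = 576 ≡ 46, 47^16 ≡ 46² = 2116 ≡ 49. Since 19 = 16 + 2 + 1, 47^19 ≡ 49·36·47: 49·36 = 1764 ≡ 15, then 15·47 = 705 ≡ 16. So 47^19 ≡ 16 (mod 53).
Hence φ⁻¹(47) = 16.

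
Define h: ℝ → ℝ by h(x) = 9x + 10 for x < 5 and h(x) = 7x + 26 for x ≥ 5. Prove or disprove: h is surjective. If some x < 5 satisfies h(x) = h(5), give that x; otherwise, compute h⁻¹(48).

38/9

Both pieces are strictly increasing (slopes 9 and 7), so each is injective on its own interval.
The left piece maps (−∞, 5) onto (−∞, 55); the right piece maps [5, ∞) onto [61, ∞).
The union (−∞, 55) ∪ [61, ∞) omits the interval between 55 and 61; in particular 55 has no preimage. So h is not surjective.
Because the two images are disjoint, no x < 5 has h(x) = h(5), so we compute h⁻¹(48): 48 lies in (−∞, 55), so solve 9x + 10 = 48: x = (48 − 10)/9 = 38/9.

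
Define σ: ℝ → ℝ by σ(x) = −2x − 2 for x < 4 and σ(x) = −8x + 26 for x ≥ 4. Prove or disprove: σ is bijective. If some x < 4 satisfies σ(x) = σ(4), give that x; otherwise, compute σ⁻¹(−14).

Both pieces are strictly decreasing (slopes −2 and −8), so each is injective on its own interval.
The left piece maps (−∞, 4) onto (−10, ∞); the right piece maps [4, ∞) onto (−∞, −6].
These images overlap. In particular σ(4) = −6 (right piece), and solving −2x − 2 = −6 on the left piece gives x = 2 < 4.
So σ(2) = σ(4) with 2 ≠ 4, and σ is not injective, hence not bijective. This x = 2 is the requested value below 4.

2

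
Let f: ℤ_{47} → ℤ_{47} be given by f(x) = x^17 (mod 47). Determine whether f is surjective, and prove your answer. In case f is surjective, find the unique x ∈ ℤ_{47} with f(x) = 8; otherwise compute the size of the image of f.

27

Since 47 is prime, the nonzero elements of ℤ_{47} form a cyclic group of order 46.
As gcd(17, 46) = 1, raising to the 17th power is a bijection on this group: if s^17 ≡ t^17 then (st^{−1})^17 = 1, and the only element of order dividing gcd(17, 46) = 1 is 1, so s = t.
With f(0) = 0 this makes f injective on all of ℤ_{47}, hence bijective (finite equal-size domain and codomain). In particular f is surjective.
Since f is surjective, we find the preimage of 8. The inverse of x ↦ x^17 on (ℤ_{47})^× is x ↦ x^19, because 17·19 = 323 = 7·46 + 1 ≡ 1 (mod 46) and x^{46} = 1 for x ≠ 0 (Fermat). So f⁻¹(8) = 8^19 mod 47.
Repeated squaring mod 47: 8^1 ≡ 8, 8^2 ≡ 8² = 64 ≡ 17, 8^4 ≡ 17² = 289 ≡ 7, 8^8 ≡ 7² = 49 ≡ 2, 8^16 ≡ 2² = 4. Since 19 = 16 + 2 + 1, 8^19 ≡ 4·17·8: 4·17 = 68 ≡ 21, then 21·8 = 168 ≡ 27. So 8^19 ≡ 27 (mod 47).
Hence f⁻¹(8) = 27.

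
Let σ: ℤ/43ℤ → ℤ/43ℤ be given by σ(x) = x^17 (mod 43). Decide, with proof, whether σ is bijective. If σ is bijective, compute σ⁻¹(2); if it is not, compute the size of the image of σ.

Since 43 is prime, the nonzero elements of ℤ/43ℤ form a cyclic group of order 42.
As gcd(17, 42) = 1, raising to the 17th power is a bijection on this group: if x_1^17 ≡ x_2^17 then (x_1x_2^{−1})^17 = 1, and the only element of order dividing gcd(17, 42) = 1 is 1, so x_1 = x_2.
With σ(0) = 0 this makes σ injective on all of ℤ/43ℤ, hence bijective (finite equal-size domain and codomain). In particular σ is bijective.
Since σ is bijective, we find the preimage of 2. The inverse of x ↦ x^17 on (ℤ/43ℤ)^× is x ↦ x^5, because 17·5 = 85 = 2·42 + 1 ≡ 1 (mod 42) and x^{42} = 1 for x ≠ 0 (Fermat). So σ⁻¹(2) = 2^5 mod 43.
Repeated squaring mod 43: 2^1 ≡ 2, 2^2 ≡ 2² = 4, 2^4 ≡ 4² = 16. Since 5 = 4 + 1, 2^5 ≡ 16·2: 16·2 = 32. So 2^5 ≡ 32 (mod 43).
Hence σ⁻¹(2) = 32.

32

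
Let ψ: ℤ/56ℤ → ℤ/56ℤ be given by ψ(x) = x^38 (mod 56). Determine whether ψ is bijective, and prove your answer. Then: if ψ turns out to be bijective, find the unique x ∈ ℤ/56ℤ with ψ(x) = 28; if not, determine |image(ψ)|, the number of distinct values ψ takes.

8

ψ(6): Repeated squaring mod 56: 6^1 ≡ 6, 6^2 ≡ 6² = 36, 6^4 ≡ 36² = 1296 ≡ 8, 6^8 ≡ 8² = 64 ≡ 8, 6^16 ≡ 8² = 64 ≡ 8, 6^32 ≡ 8² = 64 ≡ 8. Since 38 = 32 + 4 + 2, 6^38 ≡ 8·8·36: 8·8 = 64 ≡ 8, then 8·36 = 288 ≡ 8. So 6^38 ≡ 8 (mod 56).
ψ(8): Repeated squaring mod 56: 8^1 ≡ 8, 8^2 ≡ 8² = 64 ≡ 8, 8^4 ≡ 8² = 64 ≡ 8, 8^8 ≡ 8² = 64 ≡ 8, 8^16 ≡ 8² = 64 ≡ 8, 8^32 ≡ 8² = 64 ≡ 8. Since 38 = 32 + 4 + 2, 8^38 ≡ 8·8·8: 8·8 = 64 ≡ 8, then 8·8 = 64 ≡ 8. So 8^38 ≡ 8 (mod 56).
So ψ(6) = ψ(8) = 8 while 6 ≠ 8, thus ψ is not injective, hence not bijective.
Since ψ is not bijective, we determine |image(ψ)|. Computing x^38 mod 56 for each x (by repeated squaring, reducing mod 56 at every step), the values ψ(0), ψ(1), …, ψ(55) are: 0, 1, 32, 9, 16, 25, 8, 49, 8, 25, 16, 9, 32, 1, 0, 1, 32, 9, 16, 25, 8, 49, 8, 25, 16, 9, 32, 1, 0, 1, 32, 9, 16, 25, 8, 49, 8, 25, 16, 9, 32, 1, 0, 1, 32, 9, 16, 25, 8, 49, 8, 25, 16, 9, 32, 1.
The distinct values are {0, 1, 8, 9, 16, 25, 32, 49}; there are 8 of them.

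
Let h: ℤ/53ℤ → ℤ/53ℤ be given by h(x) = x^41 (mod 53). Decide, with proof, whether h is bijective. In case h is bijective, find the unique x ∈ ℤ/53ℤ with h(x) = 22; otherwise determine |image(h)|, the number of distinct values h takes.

Since 53 is prime, the nonzero elements of ℤ/53ℤ form a cyclic group of order 52.
As gcd(41, 52) = 1, raising to the 41st power is a bijection on this group: if x_1^41 ≡ x_2^41 then (x_1x_2^{−1})^41 = 1, and the only element of order dividing gcd(41, 52) = 1 is 1, so x_1 = x_2.
With h(0) = 0 this makes h injective on all of ℤ/53ℤ, hence bijective (finite equal-size domain and codomain). In particular h is bijective.
Since h is bijective, we find the preimage of 22. The inverse of x ↦ x^41 on (ℤ/53ℤ)^× is x ↦ x^33, because 41·33 = 1353 = 26·52 + 1 ≡ 1 (mod 52) and x^{52} = 1 for x ≠ 0 (Fermat). So h⁻¹(22) = 22^33 mod 53.
Repeated squaring mod 53: 22^1 ≡ 22, 22^2 ≡ 22² = 484 ≡ 7, 22^4 ≡ 7² = 49, 22^8 ≡ 49² = 2401 ≡ 16, 22^16 ≡ 16² = 256 ≡ 44, 22^32 ≡ 44² = 1936 ≡ 28. Since 33 = 32 + 1, 22^33 ≡ 28·22: 28·22 = 616 ≡ 33. So 22^33 ≡ 33 (mod 53).
Hence h⁻¹(22) = 33.

33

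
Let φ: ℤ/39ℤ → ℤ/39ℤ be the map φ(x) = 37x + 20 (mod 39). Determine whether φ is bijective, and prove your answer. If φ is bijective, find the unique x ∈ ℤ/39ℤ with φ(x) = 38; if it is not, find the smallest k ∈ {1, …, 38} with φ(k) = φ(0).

Recall that φ is injective when φ(s) = φ(t) forces s = t.
Suppose φ(s) = φ(t) in ℤ/39ℤ. Then 37s + 20 ≡ 37t + 20 (mod 39), so 37(s − t) ≡ 0 (mod 39).
Since gcd(37, 39) = 1, 37 is invertible modulo 39, so s − t ≡ 0 (mod 39), i.e. s = t.
We now compute 37⁻¹ mod 39 explicitly. Euclid's algorithm: 39 = 1·37 + 2, 37 = 18·2 + 1; back-substituting gives 1 = 19·37 − 18·39, so 37⁻¹ ≡ 19 (mod 39).
For any y ∈ ℤ/39ℤ, x = 19(y − 20) mod 39 satisfies φ(x) = 37·19(y − 20) + 20 ≡ y (since 37·19 ≡ 1 mod 39). So every y has a preimage.
Hence φ is bijective.
Since φ is bijective, we find φ⁻¹(38): we need 37x ≡ 38 − 20 ≡ 18 (mod 39). Using 37⁻¹ = 19: x ≡ 19·18 = 342 = 8·39 + 30, so x = 30.
Check: φ(30) = 37·30 + 20 = 1130 = 28·39 + 38 ≡ 38 (mod 39).

30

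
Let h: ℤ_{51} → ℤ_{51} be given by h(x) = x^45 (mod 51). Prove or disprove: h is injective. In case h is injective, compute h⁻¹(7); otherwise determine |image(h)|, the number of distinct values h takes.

Computing x^45 mod 51 for each x (by repeated squaring, reducing mod 51 at every step), the values h(0), h(1), …, h(50) are: 0, 1, 32, 12, 4, 20, 27, 40, 26, 42, 28, 41, 48, 13, 5, 36, 16, 17, 18, 49, 29, 21, 37, 44, 6, 43, 8, 45, 7, 14, 30, 22, 2, 33, 34, 35, 15, 46, 38, 3, 10, 23, 9, 25, 11, 24, 31, 47, 39, 19, 50.
Every element of ℤ_{51} appears exactly once in this list, so h is a bijection, and in particular injective.
Since h is injective, we read off the preimage of 7 from the same table: h(28) = 7, so h⁻¹(7) = 28.

28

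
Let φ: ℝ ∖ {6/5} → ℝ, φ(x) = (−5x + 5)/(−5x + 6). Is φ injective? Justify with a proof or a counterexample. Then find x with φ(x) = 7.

37/30

Suppose φ(u) = φ(v). Cross-multiplying: (−5u + 5)(−5v + 6) = (−5v + 5)(−5u + 6).
Expanding both sides and cancelling the symmetric terms leaves −5·(u − v) = 0. Since −5 ≠ 0, u = v. Therefore φ is injective.
Solving φ(x) = 7: cross-multiplying gives −5x + 5 = 7(−5x + 6), which rearranges to 30x = 37, so x = 37/30.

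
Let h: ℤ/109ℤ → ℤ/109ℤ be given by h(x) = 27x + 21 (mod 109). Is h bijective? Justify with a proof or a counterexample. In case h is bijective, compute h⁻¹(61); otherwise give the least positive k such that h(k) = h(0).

58

By definition, h is injective when h(s) = h(t) forces s = t.
Suppose h(s) = h(t) in ℤ/109ℤ. Then 27s + 21 ≡ 27t + 21 (mod 109), so 27(s − t) ≡ 0 (mod 109).
Since gcd(27, 109) = 1, 27 is invertible modulo 109, hence s − t ≡ 0 (mod 109), i.e. s = t.
We now compute 27⁻¹ mod 109 explicitly. Euclid's algorithm: 109 = 4·27 + 1; back-substituting gives 1 = 105·27 − 26·109, so 27⁻¹ ≡ 105 (mod 109).
Then y ↦ 105(y − 21) is a two-sided inverse to h, so every y ∈ ℤ/109ℤ has a preimage.
Therefore h is bijective.
Since h is bijective, we find h⁻¹(61): we need 27x ≡ 61 − 21 ≡ 40 (mod 109). Using 27⁻¹ = 105: x ≡ 105·40 = 4200 = 38·109 + 58, so x = 58.
Check: h(58) = 27·58 + 21 = 1587 = 14·109 + 61 ≡ 61 (mod 109).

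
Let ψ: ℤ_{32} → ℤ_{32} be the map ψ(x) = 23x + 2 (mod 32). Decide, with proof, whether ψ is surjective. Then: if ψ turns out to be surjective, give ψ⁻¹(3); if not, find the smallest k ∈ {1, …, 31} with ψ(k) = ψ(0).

7

Since gcd(23, 32) = 1, 23 is invertible modulo 32. Euclid's algorithm: 32 = 1·23 + 9, 23 = 2·9 + 5, 9 = 1·5 + 4, 5 = 1·4 + 1; back-substituting gives 1 = 7·23 − 5·32, so 23⁻¹ ≡ 7 (mod 32).
Then y ↦ 7(y − 2) is a two-sided inverse to ψ, so every y ∈ ℤ_{32} has a preimage.
Hence ψ is surjective.
Since ψ is surjective, we compute ψ⁻¹(3): solve 23x + 2 ≡ 3 (mod 32), i.e. 23x ≡ 1 (mod 32).
Multiplying by 23⁻¹ = 7 gives x ≡ 7·1 = 7 ≡ 7 (mod 32).
Check: ψ(7) = 23·7 + 2 = 163 = 5·32 + 3 ≡ 3 (mod 32).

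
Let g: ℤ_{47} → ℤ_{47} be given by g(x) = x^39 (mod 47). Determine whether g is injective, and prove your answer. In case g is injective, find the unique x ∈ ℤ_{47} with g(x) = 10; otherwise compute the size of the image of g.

Since 47 is prime, the nonzero elements of ℤ_{47} form a cyclic group of order 46.
As gcd(39, 46) = 1, raising to the 39th power is a bijection on this group: if u^39 ≡ v^39 then (uv^{−1})^39 = 1, and the only element of order dividing gcd(39, 46) = 1 is 1, so u = v.
With g(0) = 0 this makes g injective on all of ℤ_{47}, hence bijective (finite equal-size domain and codomain). In particular g is injective.
Since g is injective, we find the preimage of 10. The inverse of x ↦ x^39 on (ℤ_{47})^× is x ↦ x^13, because 39·13 = 507 = 11·46 + 1 ≡ 1 (mod 46) and x^{46} = 1 for x ≠ 0 (Fermat). So g⁻¹(10) = 10^13 mod 47.
Repeated squaring mod 47: 10^1 ≡ 10, 10^2 ≡ 10² = 100 ≡ 6, 10^4 ≡ 6² = 36, 10^8 ≡ 36² = 1296 ≡ 27. Since 13 = 8 + 4 + 1, 10^13 ≡ 27·36·10: 27·36 = 972 ≡ 32, then 32·10 = 320 ≡ 38. So 10^13 ≡ 38 (mod 47).
Hence g⁻¹(10) = 38.

38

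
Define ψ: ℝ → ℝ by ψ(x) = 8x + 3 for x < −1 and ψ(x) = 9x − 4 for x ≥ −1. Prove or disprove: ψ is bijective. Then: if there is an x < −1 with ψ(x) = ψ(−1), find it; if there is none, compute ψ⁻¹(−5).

Both pieces are strictly increasing (slopes 8 and 9), so each is injective on its own interval.
The left piece maps (−∞, −1) onto (−∞, −5); the right piece maps [−1, ∞) onto [−13, ∞).
These images overlap. In particular ψ(−1) = −13 (right piece), and solving 8x + 3 = −13 on the left piece gives x = −2 < −1.
So ψ(−2) = ψ(−1) with −2 ≠ −1, and ψ is not injective, hence not bijective. This x = −2 is the requested value below −1.

-2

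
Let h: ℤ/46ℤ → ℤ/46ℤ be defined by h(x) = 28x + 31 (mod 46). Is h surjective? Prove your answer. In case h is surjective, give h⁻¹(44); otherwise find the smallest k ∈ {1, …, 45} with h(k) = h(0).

Since gcd(28, 46) = 2, we have 28x ≡ 0 (mod 2) for all x, so h(x) ≡ 1 (mod 2).
But 0 ≢ 1 (mod 2), so 0 ∈ ℤ/46ℤ has no preimage. Thus h is not surjective.
Since h is not surjective, we find the least positive k with h(k) = h(0): this means 28k ≡ 0 (mod 46), i.e. 46 ∣ 28k. Since gcd(28, 46) = 2, dividing through by 2 this holds exactly when 23 ∣ 14k, and as gcd(14, 23) = 1, exactly when 23 ∣ k.
The smallest positive such k is 23.

23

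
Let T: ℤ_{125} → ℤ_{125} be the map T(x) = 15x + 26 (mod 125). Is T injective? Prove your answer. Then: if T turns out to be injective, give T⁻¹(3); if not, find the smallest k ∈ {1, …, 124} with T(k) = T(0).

We have gcd(15, 125) = 5 > 1. Taking s = 0 and t = 25: T(0) = 26 and T(25) = 15·25 + 26 = 401 ≡ 26 (mod 125).
So T(0) = T(25) while 0 ≠ 25, therefore T is not injective.
Since T is not injective, we find the least positive k with T(k) = T(0): this means 15k ≡ 0 (mod 125), i.e. 125 ∣ 15k. Since gcd(15, 125) = 5, dividing through by 5 this holds exactly when 25 ∣ 3k, and as gcd(3, 25) = 1, exactly when 25 ∣ k.
The smallest positive such k is 25.

25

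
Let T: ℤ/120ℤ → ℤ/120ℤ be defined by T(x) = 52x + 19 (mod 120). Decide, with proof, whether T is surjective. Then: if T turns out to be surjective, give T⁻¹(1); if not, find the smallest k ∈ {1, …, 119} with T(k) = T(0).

30

Since gcd(52, 120) = 4, we have 52x ≡ 0 (mod 4) for all x, so T(x) ≡ 3 (mod 4).
But 0 ≢ 3 (mod 4), so 0 ∈ ℤ/120ℤ has no preimage. Therefore T is not surjective.
Since T is not surjective, we find the least positive k with T(k) = T(0): this means 52k ≡ 0 (mod 120), i.e. 120 ∣ 52k. Since gcd(52, 120) = 4, dividing through by 4 this holds exactly when 30 ∣ 13k, and as gcd(13, 30) = 1, exactly when 30 ∣ k.
The smallest positive such k is 30.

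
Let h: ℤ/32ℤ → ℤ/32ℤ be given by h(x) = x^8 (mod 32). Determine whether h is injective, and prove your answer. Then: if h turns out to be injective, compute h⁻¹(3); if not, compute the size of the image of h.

2

h(0) = 0^8 = 0.
h(2): Repeated squaring mod 32: 2^1 ≡ 2, 2^2 ≡ 2² = 4, 2^4 ≡ 4² = 16, 2^8 ≡ 16² = 256 ≡ 0. So 2^8 ≡ 0 (mod 32).
So h(0) = h(2) = 0 while 0 ≠ 2, therefore h is not injective.
Since h is not injective, we determine |image(h)|. Computing x^8 mod 32 for each x (by repeated squaring, reducing mod 32 at every step), the values h(0), h(1), …, h(31) are: 0, 1, 0, 1, 0, 1, 0, 1, 0, 1, 0, 1, 0, 1, 0, 1, 0, 1, 0, 1, 0, 1, 0, 1, 0, 1, 0, 1, 0, 1, 0, 1.
The distinct values are {0, 1}; there are 2 of them.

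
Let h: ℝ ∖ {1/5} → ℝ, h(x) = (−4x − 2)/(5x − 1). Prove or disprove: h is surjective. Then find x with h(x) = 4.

If h(x) = −4/5, cross-multiplying gives 5(−4x − 2) = −4(5x − 1), which simplifies to −10 = 4 — false.  So −4/5 has no preimage and h is not surjective.
Solving h(x) = 4: cross-multiplying gives −4x − 2 = 4(5x − 1), which rearranges to −24x = −2, so x = 1/12.

1/12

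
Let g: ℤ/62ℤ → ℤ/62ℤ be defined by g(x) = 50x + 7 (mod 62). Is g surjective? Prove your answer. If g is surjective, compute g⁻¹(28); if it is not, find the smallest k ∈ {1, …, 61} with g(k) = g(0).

31

By definition, surjectivity means every element of the codomain has a preimage under g.
Since gcd(50, 62) = 2, we have 50x ≡ 0 (mod 2) for all x, so g(x) ≡ 1 (mod 2).
But 0 ≢ 1 (mod 2), so 0 ∈ ℤ/62ℤ has no preimage. So g is not surjective.
Since g is not surjective, we find the least positive k with g(k) = g(0): this means 50k ≡ 0 (mod 62), i.e. 62 ∣ 50k. Since gcd(50, 62) = 2, dividing through by 2 this holds exactly when 31 ∣ 25k, and as gcd(25, 31) = 1, exactly when 31 ∣ k.
The smallest positive such k is 31.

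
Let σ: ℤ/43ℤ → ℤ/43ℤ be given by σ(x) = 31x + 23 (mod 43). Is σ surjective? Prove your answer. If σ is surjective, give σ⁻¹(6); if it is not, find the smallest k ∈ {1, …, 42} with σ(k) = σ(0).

Since gcd(31, 43) = 1, 31 is invertible modulo 43. Euclid's algorithm: 43 = 1·31 + 12, 31 = 2·12 + 7, 12 = 1·7 + 5, 7 = 1·5 + 2, 5 = 2·2 + 1; back-substituting gives 1 = 25·31 − 18·43, so 31⁻¹ ≡ 25 (mod 43).
Then y ↦ 25(y − 23) is a two-sided inverse to σ, so every y ∈ ℤ/43ℤ has a preimage.
Hence σ is surjective.
Since σ is surjective, we find σ⁻¹(6): we need 31x ≡ 6 − 23 ≡ 26 (mod 43). Using 31⁻¹ = 25: x ≡ 25·26 = 650 = 15·43 + 5, so x = 5.
Check: σ(5) = 31·5 + 23 = 178 = 4·43 + 6 ≡ 6 (mod 43).

5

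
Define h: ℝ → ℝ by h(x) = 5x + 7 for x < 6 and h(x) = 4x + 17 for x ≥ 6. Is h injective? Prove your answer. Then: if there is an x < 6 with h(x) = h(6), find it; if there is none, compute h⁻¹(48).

31/4

Both pieces are strictly increasing (slopes 5 and 4), so each is injective on its own interval.
The left piece maps (−∞, 6) onto (−∞, 37); the right piece maps [6, ∞) onto [41, ∞).
These images are disjoint, so no value is attained by both pieces. Thus h is injective.
Because the two images are disjoint, no x < 6 has h(x) = h(6), so we compute h⁻¹(48): 48 lies in [41, ∞), so solve 4x + 17 = 48: x = (48 − 17)/4 = 31/4.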